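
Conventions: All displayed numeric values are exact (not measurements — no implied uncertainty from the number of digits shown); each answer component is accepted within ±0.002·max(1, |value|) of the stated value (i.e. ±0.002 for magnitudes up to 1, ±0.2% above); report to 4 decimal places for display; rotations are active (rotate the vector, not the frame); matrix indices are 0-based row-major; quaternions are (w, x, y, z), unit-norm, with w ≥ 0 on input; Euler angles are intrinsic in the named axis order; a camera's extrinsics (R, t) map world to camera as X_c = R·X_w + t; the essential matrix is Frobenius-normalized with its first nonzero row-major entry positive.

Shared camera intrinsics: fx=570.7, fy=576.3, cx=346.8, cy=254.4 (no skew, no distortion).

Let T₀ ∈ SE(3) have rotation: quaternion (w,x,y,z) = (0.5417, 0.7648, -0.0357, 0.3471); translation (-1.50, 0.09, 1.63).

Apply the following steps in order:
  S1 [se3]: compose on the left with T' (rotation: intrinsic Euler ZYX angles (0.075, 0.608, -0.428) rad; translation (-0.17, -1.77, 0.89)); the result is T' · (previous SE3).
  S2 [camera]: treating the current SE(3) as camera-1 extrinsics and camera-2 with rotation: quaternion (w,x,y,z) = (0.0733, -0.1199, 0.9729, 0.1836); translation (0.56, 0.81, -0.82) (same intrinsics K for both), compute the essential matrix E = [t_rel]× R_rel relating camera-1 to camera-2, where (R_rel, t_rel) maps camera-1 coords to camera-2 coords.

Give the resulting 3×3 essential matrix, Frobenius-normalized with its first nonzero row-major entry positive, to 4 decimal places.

matrix = [0.4212 -0.5391 0.1762; 0.3422 0.3260 0.0895; -0.3963 -0.3176 -0.1078]

after S1 (compose_se3): R=[0.7987 0.1642 0.5788; 0.5903 -0.0278 -0.8067; -0.1163 0.9860 -0.1191], t=(-0.6311, -1.0441, 2.9334)
after S2 (essential): [0.4212 -0.5391 0.1762; 0.3422 0.3260 0.0895; -0.3963 -0.3176 -0.1078]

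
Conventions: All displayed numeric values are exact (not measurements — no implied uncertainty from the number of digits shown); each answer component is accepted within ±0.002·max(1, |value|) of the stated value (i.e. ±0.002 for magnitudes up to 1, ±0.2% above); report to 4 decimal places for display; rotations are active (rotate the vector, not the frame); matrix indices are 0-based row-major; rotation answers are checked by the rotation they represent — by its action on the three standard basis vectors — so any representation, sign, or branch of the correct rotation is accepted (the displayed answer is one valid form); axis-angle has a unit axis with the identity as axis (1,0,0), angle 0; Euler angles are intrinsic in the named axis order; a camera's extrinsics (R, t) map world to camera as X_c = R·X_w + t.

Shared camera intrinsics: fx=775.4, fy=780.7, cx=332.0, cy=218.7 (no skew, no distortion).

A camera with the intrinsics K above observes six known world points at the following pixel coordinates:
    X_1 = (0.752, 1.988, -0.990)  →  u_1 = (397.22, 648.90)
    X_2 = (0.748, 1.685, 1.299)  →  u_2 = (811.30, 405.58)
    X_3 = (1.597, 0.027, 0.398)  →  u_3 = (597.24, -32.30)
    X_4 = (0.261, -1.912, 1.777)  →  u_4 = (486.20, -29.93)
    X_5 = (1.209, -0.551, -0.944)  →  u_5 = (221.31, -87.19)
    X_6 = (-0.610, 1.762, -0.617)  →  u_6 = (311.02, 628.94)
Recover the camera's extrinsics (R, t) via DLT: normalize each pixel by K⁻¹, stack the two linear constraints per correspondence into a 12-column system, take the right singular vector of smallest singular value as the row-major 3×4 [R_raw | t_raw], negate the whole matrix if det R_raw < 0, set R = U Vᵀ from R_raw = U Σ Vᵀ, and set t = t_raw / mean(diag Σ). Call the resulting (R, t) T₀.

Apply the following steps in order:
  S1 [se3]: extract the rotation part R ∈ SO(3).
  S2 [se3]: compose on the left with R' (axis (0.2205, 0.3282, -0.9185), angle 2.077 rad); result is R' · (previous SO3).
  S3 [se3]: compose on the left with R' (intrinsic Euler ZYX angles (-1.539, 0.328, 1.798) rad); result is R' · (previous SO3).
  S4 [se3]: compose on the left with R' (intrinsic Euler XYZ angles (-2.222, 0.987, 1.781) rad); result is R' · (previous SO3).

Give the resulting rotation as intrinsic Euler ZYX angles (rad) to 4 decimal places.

rotation (euler_zyx) = (1.0612, 0.9988, -2.0662)

source (pnp_recover): camera pose = R=[0.3771 0.3214 0.8686; -0.5939 0.8036 -0.0395; -0.7107 -0.5010 0.4939], t=(0.1100, -0.0600, 4.0700)
after S1 (rot_of_se3): [0.3771 0.3214 0.8686; -0.5939 0.8036 -0.0395; -0.7107 -0.5010 0.4939]
after S2 (compose_so3): [-0.6868 0.6061 -0.4012; 0.3857 -0.1638 -0.9079; -0.6161 -0.7783 -0.1213]
after S3 (compose_so3): [0.4977 0.8132 0.3017; 0.5005 -0.5533 0.6659; 0.7084 -0.1804 -0.6823]
after S4 (compose_so3): [0.2641 0.0542 -0.9630; 0.4726 -0.8776 0.0802; -0.8408 -0.4762 -0.2574]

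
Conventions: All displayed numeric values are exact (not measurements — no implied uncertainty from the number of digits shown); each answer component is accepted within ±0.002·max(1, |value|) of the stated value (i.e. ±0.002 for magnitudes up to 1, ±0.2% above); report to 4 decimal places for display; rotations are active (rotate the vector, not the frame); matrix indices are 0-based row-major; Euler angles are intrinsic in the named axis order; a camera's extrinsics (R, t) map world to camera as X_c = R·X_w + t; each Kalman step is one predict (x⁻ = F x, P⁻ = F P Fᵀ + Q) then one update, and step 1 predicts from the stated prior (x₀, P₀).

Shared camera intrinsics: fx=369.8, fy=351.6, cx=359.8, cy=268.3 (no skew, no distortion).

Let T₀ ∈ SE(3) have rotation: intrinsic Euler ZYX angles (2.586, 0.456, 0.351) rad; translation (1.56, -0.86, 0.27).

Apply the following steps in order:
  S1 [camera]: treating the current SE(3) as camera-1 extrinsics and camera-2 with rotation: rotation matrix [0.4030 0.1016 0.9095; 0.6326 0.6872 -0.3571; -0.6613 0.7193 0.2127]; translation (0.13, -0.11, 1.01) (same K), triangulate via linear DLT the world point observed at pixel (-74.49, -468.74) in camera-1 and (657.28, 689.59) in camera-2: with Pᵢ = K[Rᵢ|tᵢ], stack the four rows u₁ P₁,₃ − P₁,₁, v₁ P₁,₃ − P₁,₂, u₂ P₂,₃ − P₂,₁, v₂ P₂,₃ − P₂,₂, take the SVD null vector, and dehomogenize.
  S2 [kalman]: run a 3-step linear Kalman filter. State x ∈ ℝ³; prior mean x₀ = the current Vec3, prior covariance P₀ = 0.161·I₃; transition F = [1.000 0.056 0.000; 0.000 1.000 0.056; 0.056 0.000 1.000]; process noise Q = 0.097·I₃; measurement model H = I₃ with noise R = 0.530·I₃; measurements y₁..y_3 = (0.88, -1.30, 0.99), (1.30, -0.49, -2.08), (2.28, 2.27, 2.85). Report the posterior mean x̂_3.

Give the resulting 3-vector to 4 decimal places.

result = (1.6871, 1.1003, 0.9037)

after S1 (triangulate): (1.3623, 1.9494, 0.4586)
after S2 (kf_track): (1.6871, 1.1003, 0.9037)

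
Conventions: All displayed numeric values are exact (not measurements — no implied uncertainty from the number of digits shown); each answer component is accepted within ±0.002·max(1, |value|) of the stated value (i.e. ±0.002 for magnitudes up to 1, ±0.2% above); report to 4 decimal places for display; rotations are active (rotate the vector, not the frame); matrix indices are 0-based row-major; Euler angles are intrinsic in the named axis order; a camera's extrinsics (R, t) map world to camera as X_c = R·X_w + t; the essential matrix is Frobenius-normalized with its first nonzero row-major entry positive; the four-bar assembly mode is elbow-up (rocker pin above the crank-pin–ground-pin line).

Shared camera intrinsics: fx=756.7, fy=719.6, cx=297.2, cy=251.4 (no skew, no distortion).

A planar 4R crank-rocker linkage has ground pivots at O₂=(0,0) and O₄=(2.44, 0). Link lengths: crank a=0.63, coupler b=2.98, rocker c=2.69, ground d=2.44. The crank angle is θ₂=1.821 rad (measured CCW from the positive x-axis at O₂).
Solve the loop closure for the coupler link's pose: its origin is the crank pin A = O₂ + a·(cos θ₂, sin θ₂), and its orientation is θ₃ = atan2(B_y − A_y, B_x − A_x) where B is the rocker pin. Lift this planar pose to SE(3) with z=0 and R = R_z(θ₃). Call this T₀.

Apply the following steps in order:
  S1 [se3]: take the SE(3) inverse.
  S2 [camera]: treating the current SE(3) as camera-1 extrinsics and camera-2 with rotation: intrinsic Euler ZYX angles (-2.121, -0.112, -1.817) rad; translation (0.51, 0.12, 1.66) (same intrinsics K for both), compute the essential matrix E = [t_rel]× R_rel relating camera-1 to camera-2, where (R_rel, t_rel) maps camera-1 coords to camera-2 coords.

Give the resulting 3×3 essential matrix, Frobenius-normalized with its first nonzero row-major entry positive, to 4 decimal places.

source (fourbar_fk): coupler pose = R=[0.7273 -0.6863 0.0000; 0.6863 0.7273 0.0000; 0.0000 0.0000 1.0000], t=(-0.1560, 0.6104, 0.0000)
after S1 (invert_se3): R=[0.7273 0.6863 0.0000; -0.6863 0.7273 0.0000; 0.0000 0.0000 1.0000], t=(-0.3055, -0.5510, 0.0000)
after S2 (essential): [0.2811 -0.5148 0.2976; -0.2056 0.3064 0.5801; -0.0612 0.1303 -0.2718]

matrix = [0.2811 -0.5148 0.2976; -0.2056 0.3064 0.5801; -0.0612 0.1303 -0.2718]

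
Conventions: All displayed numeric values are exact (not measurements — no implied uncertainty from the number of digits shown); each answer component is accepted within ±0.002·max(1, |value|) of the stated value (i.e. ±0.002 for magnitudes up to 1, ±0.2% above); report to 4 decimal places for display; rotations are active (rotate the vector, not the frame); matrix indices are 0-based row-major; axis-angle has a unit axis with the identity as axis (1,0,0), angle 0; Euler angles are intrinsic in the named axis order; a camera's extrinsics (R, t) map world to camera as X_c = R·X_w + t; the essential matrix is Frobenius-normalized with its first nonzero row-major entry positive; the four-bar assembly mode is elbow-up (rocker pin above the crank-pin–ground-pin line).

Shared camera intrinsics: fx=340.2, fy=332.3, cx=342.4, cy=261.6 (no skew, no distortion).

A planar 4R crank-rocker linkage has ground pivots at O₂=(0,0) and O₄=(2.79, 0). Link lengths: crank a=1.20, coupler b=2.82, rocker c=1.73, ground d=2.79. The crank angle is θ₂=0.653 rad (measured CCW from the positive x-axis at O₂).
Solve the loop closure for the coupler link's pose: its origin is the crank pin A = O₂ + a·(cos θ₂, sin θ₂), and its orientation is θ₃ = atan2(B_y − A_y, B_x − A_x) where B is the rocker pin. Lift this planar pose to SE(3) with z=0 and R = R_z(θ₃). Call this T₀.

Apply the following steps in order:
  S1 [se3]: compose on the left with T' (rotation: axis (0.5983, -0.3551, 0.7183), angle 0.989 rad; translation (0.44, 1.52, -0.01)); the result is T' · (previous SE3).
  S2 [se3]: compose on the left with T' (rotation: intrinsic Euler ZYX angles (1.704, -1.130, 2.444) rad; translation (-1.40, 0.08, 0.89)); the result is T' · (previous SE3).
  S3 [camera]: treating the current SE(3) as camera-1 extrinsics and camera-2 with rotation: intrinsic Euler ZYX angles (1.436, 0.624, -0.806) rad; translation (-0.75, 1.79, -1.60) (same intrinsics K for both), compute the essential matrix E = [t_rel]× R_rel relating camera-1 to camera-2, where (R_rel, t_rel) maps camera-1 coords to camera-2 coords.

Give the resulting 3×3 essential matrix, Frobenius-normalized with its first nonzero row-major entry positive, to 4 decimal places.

matrix = [0.1739 -0.2239 -0.0064; 0.5243 -0.3534 0.1791; 0.2194 0.4771 0.4605]

source (fourbar_fk): coupler pose = R=[0.9629 -0.2700 0.0000; 0.2700 0.9629 0.0000; 0.0000 0.0000 1.0000], t=(0.9531, 0.7291, 0.0000)
after S1 (compose_se3): R=[0.4965 -0.8619 -0.1031; 0.6494 0.4476 -0.6148; 0.5760 0.2383 0.7819], t=(0.6101, 2.4428, 0.7380)
after S2 (compose_se3): R=[0.8289 0.5532 -0.0827; 0.3470 -0.3926 0.8517; 0.4387 -0.7347 -0.5174], t=(1.0114, -0.2501, 1.8700)
after S3 (essential): [0.1739 -0.2239 -0.0064; 0.5243 -0.3534 0.1791; 0.2194 0.4771 0.4605]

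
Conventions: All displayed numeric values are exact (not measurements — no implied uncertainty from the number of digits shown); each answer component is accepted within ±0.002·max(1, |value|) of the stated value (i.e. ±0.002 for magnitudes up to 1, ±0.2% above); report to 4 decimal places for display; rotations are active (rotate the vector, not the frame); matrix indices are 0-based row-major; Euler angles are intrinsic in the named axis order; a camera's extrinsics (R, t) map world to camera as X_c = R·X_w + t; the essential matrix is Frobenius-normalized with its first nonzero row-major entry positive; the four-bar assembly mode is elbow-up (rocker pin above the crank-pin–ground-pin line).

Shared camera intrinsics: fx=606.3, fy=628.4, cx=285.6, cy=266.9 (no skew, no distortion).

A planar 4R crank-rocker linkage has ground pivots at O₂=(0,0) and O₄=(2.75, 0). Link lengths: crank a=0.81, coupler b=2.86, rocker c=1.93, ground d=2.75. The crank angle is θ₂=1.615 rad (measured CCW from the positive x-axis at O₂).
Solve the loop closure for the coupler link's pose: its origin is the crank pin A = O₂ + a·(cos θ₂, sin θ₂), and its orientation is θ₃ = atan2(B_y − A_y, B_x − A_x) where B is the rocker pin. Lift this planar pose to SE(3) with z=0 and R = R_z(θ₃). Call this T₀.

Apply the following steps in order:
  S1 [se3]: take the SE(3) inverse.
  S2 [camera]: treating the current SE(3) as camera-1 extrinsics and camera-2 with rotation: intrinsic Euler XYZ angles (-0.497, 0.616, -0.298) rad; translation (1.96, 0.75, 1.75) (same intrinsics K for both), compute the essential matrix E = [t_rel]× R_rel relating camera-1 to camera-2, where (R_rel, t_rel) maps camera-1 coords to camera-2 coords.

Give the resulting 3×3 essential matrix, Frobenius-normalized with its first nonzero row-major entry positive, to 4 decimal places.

matrix = [0.1325 0.4318 -0.1238; -0.5510 -0.1973 0.1968; 0.3774 -0.5069 -0.0070]

source (fourbar_fk): coupler pose = R=[0.9209 -0.3898 0.0000; 0.3898 0.9209 0.0000; 0.0000 0.0000 1.0000], t=(-0.0358, 0.8092, 0.0000)
after S1 (invert_se3): R=[0.9209 0.3898 0.0000; -0.3898 0.9209 0.0000; 0.0000 0.0000 1.0000], t=(-0.2825, -0.7592, 0.0000)
after S2 (essential): [0.1325 0.4318 -0.1238; -0.5510 -0.1973 0.1968; 0.3774 -0.5069 -0.0070]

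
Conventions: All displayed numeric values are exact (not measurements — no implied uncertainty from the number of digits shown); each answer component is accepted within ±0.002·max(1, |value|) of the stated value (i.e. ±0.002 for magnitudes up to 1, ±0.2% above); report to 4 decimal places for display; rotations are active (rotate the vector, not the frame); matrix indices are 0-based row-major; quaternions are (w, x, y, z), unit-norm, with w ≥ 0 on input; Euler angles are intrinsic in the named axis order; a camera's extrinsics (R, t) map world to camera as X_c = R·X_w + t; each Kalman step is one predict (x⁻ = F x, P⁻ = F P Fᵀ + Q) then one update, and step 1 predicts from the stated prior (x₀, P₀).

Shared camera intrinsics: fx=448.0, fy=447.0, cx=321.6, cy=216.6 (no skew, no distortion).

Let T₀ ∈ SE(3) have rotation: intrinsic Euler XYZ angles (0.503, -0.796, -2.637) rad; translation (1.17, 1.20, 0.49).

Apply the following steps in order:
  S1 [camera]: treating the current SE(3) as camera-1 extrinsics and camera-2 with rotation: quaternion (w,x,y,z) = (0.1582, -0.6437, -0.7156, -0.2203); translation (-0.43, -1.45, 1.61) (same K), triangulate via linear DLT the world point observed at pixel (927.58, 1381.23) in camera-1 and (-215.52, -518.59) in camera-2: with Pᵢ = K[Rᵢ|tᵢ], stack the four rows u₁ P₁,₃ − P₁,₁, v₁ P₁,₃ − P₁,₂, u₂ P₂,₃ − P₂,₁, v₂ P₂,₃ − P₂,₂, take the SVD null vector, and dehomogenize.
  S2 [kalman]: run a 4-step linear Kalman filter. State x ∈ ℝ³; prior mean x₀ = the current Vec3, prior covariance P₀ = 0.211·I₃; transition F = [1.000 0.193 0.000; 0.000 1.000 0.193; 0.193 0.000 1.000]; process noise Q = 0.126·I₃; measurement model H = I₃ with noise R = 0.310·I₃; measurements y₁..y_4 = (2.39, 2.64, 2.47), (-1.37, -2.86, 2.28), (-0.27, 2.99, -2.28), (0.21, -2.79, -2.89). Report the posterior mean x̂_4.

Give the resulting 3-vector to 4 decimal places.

after S1 (triangulate): (-0.6572, -1.2844, -0.2762)
after S2 (kf_track): (-0.1872, -0.8771, -1.5721)

result = (-0.1872, -0.8771, -1.5721)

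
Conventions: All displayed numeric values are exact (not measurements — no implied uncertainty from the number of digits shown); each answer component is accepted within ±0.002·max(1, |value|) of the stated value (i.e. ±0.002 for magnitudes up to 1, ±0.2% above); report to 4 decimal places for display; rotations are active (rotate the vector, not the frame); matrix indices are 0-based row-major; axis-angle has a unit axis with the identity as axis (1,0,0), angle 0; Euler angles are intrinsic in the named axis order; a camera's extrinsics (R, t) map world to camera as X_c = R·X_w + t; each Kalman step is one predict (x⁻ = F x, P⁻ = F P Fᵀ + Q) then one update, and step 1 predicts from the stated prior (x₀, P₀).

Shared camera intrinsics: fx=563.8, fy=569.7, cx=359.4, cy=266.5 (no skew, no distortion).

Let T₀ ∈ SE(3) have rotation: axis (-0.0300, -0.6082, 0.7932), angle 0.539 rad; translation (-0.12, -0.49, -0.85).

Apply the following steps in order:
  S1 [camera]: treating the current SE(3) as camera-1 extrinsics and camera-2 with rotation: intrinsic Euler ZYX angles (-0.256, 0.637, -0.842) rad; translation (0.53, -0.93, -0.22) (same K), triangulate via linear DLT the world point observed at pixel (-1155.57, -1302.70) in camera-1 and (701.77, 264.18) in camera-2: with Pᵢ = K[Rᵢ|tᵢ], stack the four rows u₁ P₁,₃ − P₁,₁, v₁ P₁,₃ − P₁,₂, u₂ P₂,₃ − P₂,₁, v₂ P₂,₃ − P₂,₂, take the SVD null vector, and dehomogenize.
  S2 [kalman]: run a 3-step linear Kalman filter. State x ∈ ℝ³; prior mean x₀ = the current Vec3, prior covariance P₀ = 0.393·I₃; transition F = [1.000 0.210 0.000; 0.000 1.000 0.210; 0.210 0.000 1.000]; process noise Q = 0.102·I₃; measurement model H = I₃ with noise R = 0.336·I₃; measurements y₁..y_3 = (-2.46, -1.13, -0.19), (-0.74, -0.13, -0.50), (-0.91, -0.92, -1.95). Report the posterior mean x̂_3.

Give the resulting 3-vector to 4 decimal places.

result = (-1.3490, -0.6860, -1.1232)

after S1 (triangulate): (-0.9071, -0.3829, 1.6564)
after S2 (kf_track): (-1.3490, -0.6860, -1.1232)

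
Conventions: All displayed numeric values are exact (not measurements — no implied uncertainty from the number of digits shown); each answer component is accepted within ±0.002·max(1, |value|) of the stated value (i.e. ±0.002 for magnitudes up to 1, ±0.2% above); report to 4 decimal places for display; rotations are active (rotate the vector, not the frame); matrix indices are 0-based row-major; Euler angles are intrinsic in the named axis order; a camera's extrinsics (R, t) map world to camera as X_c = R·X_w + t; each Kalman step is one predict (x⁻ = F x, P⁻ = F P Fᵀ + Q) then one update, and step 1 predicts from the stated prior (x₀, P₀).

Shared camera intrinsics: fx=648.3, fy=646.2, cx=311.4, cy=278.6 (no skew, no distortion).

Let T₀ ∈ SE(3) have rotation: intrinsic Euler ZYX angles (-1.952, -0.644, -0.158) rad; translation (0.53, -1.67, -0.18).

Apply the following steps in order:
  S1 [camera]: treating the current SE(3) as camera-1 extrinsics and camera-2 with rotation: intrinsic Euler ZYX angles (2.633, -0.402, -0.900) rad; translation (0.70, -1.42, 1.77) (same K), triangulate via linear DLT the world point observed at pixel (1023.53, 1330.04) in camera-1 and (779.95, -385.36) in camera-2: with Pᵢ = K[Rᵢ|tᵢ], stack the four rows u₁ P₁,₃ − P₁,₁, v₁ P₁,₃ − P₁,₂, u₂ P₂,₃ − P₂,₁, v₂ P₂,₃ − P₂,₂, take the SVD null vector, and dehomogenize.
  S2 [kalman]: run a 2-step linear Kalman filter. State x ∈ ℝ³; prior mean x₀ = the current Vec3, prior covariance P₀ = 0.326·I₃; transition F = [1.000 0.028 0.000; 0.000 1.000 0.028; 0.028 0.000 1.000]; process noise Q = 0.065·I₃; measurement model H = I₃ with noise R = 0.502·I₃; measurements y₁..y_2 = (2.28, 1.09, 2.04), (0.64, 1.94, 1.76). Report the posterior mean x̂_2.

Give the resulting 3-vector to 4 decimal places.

result = (0.3201, 0.6536, 1.9498)

after S1 (triangulate): (-1.5487, -1.1871, 1.9953)
after S2 (kf_track): (0.3201, 0.6536, 1.9498)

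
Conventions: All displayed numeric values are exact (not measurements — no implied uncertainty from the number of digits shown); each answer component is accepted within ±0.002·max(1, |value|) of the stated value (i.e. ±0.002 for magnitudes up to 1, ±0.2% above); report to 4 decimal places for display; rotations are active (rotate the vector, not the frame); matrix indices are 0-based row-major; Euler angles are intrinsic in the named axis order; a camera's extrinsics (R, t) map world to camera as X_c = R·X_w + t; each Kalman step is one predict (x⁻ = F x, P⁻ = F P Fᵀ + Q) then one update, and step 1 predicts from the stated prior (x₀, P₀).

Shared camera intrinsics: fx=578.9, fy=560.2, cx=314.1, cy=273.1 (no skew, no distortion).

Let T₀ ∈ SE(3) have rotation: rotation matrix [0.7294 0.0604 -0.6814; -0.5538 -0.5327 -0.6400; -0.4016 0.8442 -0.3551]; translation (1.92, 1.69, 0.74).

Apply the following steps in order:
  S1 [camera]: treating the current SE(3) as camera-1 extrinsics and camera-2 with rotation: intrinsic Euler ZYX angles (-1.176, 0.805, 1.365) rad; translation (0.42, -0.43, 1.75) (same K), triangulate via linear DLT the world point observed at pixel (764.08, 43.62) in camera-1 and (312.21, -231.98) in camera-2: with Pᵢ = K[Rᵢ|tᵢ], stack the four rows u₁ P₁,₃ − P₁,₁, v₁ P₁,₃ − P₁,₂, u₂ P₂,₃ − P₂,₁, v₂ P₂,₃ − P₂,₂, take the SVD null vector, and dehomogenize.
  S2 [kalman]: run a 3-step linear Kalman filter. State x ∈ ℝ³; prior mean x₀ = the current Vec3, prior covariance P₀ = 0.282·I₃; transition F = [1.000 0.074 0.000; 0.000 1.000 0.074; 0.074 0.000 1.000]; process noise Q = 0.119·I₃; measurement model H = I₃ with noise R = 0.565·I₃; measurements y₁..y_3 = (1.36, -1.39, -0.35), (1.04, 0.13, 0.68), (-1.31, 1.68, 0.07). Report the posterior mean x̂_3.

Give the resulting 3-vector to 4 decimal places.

result = (0.1204, 0.8922, 0.5504)

after S1 (triangulate): (0.4467, 1.8964, 1.6779)
after S2 (kf_track): (0.1204, 0.8922, 0.5504)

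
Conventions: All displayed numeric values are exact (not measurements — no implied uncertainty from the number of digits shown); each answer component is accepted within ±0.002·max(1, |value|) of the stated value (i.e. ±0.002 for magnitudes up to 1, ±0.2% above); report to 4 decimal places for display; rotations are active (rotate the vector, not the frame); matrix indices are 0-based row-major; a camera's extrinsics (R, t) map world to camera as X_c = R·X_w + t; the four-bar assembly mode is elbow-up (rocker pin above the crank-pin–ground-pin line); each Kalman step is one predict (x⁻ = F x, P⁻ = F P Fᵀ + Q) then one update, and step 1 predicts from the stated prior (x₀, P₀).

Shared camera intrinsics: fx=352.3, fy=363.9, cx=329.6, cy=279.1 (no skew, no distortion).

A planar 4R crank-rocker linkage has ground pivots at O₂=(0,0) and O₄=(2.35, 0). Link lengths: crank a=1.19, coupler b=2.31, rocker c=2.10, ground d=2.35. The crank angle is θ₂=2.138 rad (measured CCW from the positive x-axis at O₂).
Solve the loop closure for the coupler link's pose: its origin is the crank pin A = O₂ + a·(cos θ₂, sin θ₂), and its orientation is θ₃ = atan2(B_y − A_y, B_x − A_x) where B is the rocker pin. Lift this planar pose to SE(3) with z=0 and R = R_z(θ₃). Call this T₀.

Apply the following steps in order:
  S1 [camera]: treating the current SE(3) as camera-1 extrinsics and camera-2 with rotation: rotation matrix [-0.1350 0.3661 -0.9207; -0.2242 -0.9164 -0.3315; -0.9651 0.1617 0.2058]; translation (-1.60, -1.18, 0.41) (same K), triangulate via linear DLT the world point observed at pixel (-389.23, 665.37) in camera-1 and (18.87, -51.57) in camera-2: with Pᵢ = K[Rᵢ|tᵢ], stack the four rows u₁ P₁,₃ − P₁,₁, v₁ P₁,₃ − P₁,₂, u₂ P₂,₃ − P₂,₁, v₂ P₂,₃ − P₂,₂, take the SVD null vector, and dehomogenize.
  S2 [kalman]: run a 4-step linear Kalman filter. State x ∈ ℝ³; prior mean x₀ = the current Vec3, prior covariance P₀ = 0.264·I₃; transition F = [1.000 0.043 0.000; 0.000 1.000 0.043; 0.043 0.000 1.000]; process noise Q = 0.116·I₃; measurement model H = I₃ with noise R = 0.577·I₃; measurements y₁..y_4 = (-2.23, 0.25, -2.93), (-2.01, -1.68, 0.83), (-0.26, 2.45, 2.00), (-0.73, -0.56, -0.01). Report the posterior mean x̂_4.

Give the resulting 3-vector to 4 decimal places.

result = (-1.0741, 0.3440, 0.3931)

source (fourbar_fk): coupler pose = R=[0.9192 -0.3937 0.0000; 0.3937 0.9192 0.0000; 0.0000 0.0000 1.0000], t=(-0.6394, 1.0037, 0.0000)
after S1 (triangulate): (-1.6489, 1.0732, 1.2633)
after S2 (kf_track): (-1.0741, 0.3440, 0.3931)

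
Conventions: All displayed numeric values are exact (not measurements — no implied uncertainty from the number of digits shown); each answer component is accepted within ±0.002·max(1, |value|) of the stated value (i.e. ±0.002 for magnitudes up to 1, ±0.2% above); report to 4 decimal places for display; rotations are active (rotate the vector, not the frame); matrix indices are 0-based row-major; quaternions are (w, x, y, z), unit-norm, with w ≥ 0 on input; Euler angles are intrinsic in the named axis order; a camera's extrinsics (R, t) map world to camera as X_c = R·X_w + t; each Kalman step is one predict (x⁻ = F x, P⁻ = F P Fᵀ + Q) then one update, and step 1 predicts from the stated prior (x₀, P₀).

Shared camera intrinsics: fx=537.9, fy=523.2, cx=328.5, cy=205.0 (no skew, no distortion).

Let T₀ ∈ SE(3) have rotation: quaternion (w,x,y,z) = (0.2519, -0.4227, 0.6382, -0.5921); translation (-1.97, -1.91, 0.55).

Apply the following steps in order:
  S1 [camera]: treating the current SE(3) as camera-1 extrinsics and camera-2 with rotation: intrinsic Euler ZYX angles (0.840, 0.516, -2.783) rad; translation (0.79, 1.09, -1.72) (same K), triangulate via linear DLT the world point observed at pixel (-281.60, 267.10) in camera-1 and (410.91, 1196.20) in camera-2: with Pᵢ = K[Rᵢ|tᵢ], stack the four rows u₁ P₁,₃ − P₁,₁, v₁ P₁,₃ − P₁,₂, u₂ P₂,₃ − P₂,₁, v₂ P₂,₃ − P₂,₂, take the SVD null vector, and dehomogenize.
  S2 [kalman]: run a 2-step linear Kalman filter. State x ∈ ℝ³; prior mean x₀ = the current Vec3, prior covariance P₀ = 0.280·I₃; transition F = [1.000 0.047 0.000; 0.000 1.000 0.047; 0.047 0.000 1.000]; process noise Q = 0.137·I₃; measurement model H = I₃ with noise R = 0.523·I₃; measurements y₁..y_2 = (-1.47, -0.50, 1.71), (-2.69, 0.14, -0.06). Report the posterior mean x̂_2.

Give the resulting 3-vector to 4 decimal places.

result = (-1.9512, -0.5895, -0.2007)

after S1 (triangulate): (-1.3425, -1.5038, -1.7361)
after S2 (kf_track): (-1.9512, -0.5895, -0.2007)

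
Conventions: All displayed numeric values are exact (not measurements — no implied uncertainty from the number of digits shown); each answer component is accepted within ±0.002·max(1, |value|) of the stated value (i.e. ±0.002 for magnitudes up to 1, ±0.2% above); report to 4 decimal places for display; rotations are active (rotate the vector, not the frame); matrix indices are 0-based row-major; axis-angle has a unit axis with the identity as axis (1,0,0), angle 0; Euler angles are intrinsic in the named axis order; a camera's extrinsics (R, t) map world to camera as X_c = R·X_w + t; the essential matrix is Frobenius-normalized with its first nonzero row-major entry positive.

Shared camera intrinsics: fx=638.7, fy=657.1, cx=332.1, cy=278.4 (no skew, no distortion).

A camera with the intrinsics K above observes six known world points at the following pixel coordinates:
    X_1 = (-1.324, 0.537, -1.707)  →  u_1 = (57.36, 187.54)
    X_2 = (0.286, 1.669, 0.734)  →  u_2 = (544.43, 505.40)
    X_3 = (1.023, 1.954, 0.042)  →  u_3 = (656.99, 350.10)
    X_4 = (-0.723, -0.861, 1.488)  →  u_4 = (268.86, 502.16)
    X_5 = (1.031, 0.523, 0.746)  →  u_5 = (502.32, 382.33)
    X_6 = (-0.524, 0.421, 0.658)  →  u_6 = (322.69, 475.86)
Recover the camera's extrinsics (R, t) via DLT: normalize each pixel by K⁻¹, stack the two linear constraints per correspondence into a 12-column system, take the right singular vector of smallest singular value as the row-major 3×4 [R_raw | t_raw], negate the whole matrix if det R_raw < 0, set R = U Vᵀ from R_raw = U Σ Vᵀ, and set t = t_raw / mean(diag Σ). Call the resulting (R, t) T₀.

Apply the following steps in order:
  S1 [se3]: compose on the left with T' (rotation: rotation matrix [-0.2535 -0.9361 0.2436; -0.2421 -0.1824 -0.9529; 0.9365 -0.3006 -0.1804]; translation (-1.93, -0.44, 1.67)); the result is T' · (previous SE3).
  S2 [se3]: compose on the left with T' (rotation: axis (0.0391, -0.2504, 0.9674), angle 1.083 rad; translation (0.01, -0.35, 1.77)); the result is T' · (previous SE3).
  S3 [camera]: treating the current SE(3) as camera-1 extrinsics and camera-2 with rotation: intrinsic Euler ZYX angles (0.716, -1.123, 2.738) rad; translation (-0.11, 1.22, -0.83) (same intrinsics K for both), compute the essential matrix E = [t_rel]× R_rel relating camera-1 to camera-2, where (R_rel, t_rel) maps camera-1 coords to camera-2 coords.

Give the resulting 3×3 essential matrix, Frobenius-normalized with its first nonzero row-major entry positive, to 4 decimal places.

matrix = [0.3071 -0.1304 -0.3585; 0.1125 0.4610 0.4040; -0.5424 -0.2443 0.1337]

source (pnp_recover): camera pose = R=[0.8353 0.4581 0.3039; -0.4130 0.1579 0.8969; 0.3629 -0.8748 0.3211], t=(-0.0201, 0.4500, 4.7501)
after S1 (compose_se3): R=[0.2632 -0.4771 -0.8385; -0.4727 0.6939 -0.5432; 0.8410 0.5394 -0.0429], t=(-1.1889, -5.0438, 0.6590)
after S2 (compose_se3): R=[0.3609 -0.9290 0.0820; -0.1510 -0.1450 -0.9778; 0.9203 0.3405 -0.1926], t=(3.6558, -3.9991, 2.5946)
after S3 (essential): [0.3071 -0.1304 -0.3585; 0.1125 0.4610 0.4040; -0.5424 -0.2443 0.1337]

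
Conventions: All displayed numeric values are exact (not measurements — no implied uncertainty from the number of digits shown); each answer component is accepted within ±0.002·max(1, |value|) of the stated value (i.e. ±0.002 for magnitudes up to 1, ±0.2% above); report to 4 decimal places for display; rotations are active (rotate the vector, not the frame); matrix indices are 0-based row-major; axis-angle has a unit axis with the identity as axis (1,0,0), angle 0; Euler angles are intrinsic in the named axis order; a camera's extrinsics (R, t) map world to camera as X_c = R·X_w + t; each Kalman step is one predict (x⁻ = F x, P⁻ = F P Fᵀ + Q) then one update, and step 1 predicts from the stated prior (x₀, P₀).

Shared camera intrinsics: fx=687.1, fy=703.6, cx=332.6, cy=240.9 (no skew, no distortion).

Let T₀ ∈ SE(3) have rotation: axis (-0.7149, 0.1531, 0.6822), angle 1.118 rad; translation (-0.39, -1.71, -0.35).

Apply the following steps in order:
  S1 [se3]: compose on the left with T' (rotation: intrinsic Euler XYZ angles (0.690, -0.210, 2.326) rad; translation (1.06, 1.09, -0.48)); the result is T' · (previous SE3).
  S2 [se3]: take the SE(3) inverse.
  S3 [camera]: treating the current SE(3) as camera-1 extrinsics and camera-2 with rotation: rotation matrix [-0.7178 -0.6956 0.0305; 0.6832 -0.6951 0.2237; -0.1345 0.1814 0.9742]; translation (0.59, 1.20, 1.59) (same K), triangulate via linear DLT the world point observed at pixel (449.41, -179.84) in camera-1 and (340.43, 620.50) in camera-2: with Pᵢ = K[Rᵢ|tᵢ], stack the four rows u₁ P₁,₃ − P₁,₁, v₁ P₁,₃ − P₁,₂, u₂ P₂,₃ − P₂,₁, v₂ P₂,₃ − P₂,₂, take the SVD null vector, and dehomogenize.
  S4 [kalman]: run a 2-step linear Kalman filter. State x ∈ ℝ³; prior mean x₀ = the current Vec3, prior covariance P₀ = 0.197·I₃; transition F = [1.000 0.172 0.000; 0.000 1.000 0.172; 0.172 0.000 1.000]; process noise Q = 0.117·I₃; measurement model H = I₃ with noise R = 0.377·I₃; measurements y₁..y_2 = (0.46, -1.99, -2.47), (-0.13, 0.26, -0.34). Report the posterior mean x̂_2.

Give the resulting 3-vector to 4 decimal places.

result = (0.1039, -0.3188, -0.2729)

after S1 (compose_se3): R=[-0.7932 0.2533 -0.5538; 0.4912 -0.2715 -0.8277; -0.3601 -0.9285 0.0910], t=(2.6122, 1.7922, 0.0645)
after S2 (invert_se3): R=[-0.7932 0.4912 -0.3601; 0.2533 -0.2715 -0.9285; -0.5538 -0.8277 0.0910], t=(1.2149, -0.1152, 2.9241)
after S3 (triangulate): (0.5112, 0.3373, 1.5273)
after S4 (kf_track): (0.1039, -0.3188, -0.2729)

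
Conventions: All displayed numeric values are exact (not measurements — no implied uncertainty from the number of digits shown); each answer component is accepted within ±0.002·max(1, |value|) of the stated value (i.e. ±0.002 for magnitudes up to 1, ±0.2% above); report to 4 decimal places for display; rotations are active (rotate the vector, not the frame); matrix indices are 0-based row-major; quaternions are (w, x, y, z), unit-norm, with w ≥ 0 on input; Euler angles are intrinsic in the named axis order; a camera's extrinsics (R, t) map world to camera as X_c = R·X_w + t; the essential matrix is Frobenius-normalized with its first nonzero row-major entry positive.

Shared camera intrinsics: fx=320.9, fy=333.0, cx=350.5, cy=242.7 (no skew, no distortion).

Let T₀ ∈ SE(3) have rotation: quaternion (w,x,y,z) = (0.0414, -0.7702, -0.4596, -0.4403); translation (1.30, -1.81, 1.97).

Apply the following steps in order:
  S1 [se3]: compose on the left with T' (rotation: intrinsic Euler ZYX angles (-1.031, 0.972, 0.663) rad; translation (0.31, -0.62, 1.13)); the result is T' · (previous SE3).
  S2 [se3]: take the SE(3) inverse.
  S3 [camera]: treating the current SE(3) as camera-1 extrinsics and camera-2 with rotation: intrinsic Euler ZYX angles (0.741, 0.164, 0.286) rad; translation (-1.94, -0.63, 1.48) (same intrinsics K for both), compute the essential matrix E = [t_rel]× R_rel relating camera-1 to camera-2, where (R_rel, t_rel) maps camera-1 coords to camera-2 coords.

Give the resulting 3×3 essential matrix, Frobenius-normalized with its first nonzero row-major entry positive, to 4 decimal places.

matrix = [0.0051 -0.6191 -0.2864; -0.2144 0.1571 0.0792; -0.6735 -0.0634 -0.0087]

after S1 (compose_se3): R=[0.5459 -0.3884 0.7423; -0.7392 -0.6404 0.2086; 0.3944 -0.6626 -0.6367], t=(-1.3910, -2.9157, 0.3034)
after S2 (invert_se3): R=[0.5459 -0.7392 0.3944; -0.3884 -0.6404 -0.6626; 0.7423 0.2086 -0.6367], t=(-1.5156, -2.2064, 1.8339)
after S3 (essential): [0.0051 -0.6191 -0.2864; -0.2144 0.1571 0.0792; -0.6735 -0.0634 -0.0087]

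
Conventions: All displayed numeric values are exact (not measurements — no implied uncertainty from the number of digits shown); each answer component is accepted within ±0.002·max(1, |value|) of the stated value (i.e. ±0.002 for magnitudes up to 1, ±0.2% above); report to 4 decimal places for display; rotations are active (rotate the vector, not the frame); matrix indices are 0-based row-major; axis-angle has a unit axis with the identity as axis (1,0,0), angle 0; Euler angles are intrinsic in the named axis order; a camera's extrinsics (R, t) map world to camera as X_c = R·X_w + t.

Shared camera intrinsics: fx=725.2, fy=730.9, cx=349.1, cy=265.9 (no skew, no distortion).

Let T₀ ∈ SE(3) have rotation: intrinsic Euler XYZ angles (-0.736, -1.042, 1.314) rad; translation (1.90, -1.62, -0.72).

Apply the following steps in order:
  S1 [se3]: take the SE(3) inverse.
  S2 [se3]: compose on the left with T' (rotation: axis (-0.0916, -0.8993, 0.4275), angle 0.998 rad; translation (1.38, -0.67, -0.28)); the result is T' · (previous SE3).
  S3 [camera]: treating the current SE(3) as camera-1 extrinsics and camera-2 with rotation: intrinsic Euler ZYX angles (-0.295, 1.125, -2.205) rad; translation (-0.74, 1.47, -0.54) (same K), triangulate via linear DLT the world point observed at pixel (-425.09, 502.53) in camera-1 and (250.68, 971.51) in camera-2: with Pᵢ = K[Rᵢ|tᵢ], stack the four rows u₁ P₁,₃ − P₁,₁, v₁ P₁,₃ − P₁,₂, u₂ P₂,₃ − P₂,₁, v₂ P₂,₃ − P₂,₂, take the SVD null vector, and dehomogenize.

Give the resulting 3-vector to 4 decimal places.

after S1 (invert_se3): R=[0.1281 0.8641 -0.4868; -0.4880 -0.3724 -0.7895; -0.8634 0.3387 0.3739], t=(0.8059, -0.2446, 2.4584)
after S2 (compose_se3): R=[0.8949 0.3294 -0.3012; -0.3088 -0.0303 -0.9506; -0.3222 0.9437 0.0746], t=(-0.0035, -0.8169, 1.9148)
after S3 (triangulate): (-1.4336, -1.0691, -0.8049)

result = (-1.4336, -1.0691, -0.8049)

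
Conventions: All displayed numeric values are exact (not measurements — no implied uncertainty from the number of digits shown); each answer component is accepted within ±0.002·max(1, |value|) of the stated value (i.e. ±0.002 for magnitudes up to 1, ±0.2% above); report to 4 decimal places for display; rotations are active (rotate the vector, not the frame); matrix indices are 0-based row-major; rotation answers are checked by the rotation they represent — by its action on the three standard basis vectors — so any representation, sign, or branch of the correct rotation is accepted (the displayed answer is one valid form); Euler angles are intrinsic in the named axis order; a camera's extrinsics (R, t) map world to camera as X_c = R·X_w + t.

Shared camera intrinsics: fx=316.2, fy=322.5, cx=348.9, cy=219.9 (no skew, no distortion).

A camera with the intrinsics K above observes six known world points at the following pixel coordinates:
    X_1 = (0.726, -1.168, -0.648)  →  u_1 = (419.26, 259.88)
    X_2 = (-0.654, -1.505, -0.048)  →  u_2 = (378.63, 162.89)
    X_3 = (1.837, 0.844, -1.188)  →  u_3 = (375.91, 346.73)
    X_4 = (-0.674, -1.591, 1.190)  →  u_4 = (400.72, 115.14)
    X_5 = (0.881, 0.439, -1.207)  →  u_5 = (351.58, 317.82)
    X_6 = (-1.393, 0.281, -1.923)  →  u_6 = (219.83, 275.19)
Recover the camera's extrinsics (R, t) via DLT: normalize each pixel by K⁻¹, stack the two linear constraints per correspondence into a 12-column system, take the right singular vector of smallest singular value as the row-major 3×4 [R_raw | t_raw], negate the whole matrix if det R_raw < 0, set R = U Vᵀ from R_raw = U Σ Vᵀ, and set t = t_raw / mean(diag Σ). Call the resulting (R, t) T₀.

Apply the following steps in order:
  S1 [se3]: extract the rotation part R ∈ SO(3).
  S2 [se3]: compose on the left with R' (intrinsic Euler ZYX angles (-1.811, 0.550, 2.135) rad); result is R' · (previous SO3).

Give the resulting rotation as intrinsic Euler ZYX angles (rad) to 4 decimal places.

rotation (euler_zyx) = (-2.4124, 0.0796, 2.8757)

source (pnp_recover): camera pose = R=[0.7423 -0.5876 0.3221; 0.6074 0.3869 -0.6938; 0.2831 0.7106 0.6441], t=(0.0400, 0.1502, 5.7898)
after S1 (rot_of_se3): [0.7423 -0.5876 0.3221; 0.6074 0.3869 -0.6938; 0.2831 0.7106 0.6441]
after S2 (compose_so3): [-0.7433 -0.6585 -0.1179; -0.6642 0.7056 0.2470; -0.0795 0.2619 -0.9618]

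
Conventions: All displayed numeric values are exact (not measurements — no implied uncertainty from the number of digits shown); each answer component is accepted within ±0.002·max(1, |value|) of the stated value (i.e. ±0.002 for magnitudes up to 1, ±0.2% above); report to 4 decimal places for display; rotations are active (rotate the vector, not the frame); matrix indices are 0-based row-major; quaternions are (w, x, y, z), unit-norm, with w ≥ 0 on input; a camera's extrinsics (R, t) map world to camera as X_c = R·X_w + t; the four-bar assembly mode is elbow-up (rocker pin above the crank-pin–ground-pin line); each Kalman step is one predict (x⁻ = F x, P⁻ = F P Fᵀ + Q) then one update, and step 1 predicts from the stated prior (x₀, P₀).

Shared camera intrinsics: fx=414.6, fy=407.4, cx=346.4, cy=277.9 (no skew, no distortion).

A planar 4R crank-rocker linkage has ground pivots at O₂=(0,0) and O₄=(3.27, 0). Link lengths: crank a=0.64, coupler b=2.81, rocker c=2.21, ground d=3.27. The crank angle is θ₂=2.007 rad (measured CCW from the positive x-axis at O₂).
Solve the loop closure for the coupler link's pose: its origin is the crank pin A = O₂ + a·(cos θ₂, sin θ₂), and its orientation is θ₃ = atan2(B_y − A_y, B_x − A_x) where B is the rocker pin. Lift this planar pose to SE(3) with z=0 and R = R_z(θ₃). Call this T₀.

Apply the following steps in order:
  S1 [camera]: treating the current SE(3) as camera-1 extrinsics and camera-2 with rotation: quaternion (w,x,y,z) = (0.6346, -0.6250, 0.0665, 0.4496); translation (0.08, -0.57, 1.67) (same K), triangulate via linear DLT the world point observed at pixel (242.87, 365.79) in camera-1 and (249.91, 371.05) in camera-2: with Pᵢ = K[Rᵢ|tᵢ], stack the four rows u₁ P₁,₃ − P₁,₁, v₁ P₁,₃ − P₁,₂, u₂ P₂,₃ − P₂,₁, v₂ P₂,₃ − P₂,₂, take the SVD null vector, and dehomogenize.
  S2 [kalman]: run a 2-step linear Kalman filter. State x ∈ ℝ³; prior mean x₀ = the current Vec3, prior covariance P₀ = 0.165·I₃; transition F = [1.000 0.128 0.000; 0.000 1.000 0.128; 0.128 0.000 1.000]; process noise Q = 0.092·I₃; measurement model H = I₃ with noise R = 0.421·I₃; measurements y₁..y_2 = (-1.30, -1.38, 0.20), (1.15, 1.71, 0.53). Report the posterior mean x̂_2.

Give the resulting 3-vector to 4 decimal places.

source (fourbar_fk): coupler pose = R=[0.8770 -0.4805 0.0000; 0.4805 0.8770 0.0000; 0.0000 0.0000 1.0000], t=(-0.2704, 0.5801, 0.0000)
after S1 (triangulate): (-0.1951, -0.2271, 1.3311)
after S2 (kf_track): (0.0135, 0.3802, 0.7763)

result = (0.0135, 0.3802, 0.7763)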